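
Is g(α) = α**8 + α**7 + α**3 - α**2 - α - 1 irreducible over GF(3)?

Check for roots in GF(3): g(0) = 2; g(1) = 0 → root; g(2) = 1.
g(1) = 0, so (α − 1) divides g(α); g is reducible.

No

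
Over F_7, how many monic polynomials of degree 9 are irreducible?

4483696

By the necklace-counting formula, N_7(9) = (1/9) Σ_{d|9} μ(9/d)·7^d.
Divisors of 9: 1, 3, 9; μ(9/d) for each: 0, -1, 1.
Σ = − 7^3 + 7^9 = 40353264.
N = 40353264/9 = 4483696.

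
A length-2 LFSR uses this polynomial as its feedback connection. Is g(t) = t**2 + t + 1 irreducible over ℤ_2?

Yes

Check for roots in ℤ_2: g(0) = 1; g(1) = 1.
No roots. A degree-2 polynomial over a field with no linear factor is irreducible.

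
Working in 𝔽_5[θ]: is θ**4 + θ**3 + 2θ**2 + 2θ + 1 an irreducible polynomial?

Yes

Write f(θ) = θ**4 + θ**3 + 2θ**2 + 2θ + 1.
Check for roots in 𝔽_5: f(0) = 1; f(1) = 2; f(2) = 2; f(3) = 3; f(4) = 1.
No roots, so no linear factors.
Degree-2 irreducible divisors: test the 10 monic irreducibles of degree 2 over GF(5).
None of them divide f (all give nonzero remainder).
No irreducible factor of degree ≤ 2 exists, so f is irreducible over GF(5).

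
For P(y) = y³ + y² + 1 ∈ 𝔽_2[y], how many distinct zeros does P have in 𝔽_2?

Evaluate at each of the 2 elements of 𝔽_2:
P(0) = 1; P(1) = 1.
No element is a root.

0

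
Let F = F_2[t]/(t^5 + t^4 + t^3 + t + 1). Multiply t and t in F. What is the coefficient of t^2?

1

Multiply in F_2[t]: (t)·(t) = t^2.
Reduced: t^2.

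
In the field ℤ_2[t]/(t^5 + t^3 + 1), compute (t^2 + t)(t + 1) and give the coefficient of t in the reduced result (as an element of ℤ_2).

Multiply in ℤ_2[t]: (t^2 + t)·(t + 1) = t^3 + t.
Reduced: t^3 + t.

1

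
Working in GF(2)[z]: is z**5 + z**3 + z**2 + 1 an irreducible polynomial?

Write f(z) = z**5 + z**3 + z**2 + 1.
Check for roots in GF(2): f(0) = 1; f(1) = 0 → root.
f(1) = 0, so (z − 1) divides f(z); f is reducible.

No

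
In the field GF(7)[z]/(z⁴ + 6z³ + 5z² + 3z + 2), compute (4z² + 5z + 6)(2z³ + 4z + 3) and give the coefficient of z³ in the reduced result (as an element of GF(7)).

6

Multiply in GF(7)[z]: (4z² + 5z + 6)·(2z³ + 4z + 3) = z⁵ + 3z⁴ + 4z² + 4z + 4.
Reduce using z⁴ ≡ z³ + 2z² + 4z + 5 (mod z⁴ + 6z³ + 5z² + 3z + 2).
Reduced: 6z³ + 2z² + 4z + 3.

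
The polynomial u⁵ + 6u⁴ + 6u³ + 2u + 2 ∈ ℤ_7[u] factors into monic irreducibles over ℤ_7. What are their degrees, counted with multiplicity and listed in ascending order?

1, 1, 1, 2

Write g(u) = u⁵ + 6u⁴ + 6u³ + 2u + 2.
Linear factors from roots: (u + 5), (u + 3), (u + 2).
Complete factorization: g(u) = (u + 2)·(u + 3)·(u + 5)·(u² + 3u + 1).
Factor degrees with multiplicity: 1 + 1 + 1 + 2 = 5.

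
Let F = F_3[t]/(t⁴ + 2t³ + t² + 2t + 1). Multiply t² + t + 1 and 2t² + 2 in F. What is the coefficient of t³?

Multiply in F_3[t]: (t² + t + 1)·(2t² + 2) = 2t⁴ + 2t³ + t² + 2t + 2.
Reduce using t⁴ ≡ t³ + 2t² + t + 2 (mod t⁴ + 2t³ + t² + 2t + 1).
Reduced: t³ + 2t² + t.

1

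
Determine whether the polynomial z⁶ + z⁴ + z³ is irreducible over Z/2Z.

Write g(z) = z⁶ + z⁴ + z³.
Check for roots in Z/2Z: g(0) = 0 → root; g(1) = 1.
g(0) = 0, so (z) divides g(z); g is reducible.

No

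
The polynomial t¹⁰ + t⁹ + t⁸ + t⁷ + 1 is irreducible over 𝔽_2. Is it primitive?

No

Write f(t) = t¹⁰ + t⁹ + t⁸ + t⁷ + 1.
|GF(2^10)^×| = 2^10 − 1 = 1023. Prime factorization: 1023 = 3·11·31.
f is primitive ⇔ t has order 1023 in GF(2)[t]/(f), i.e. t^(1023/q) ≠ 1 for each prime q | 1023.
t^(341) mod f = 1
t^(93) mod f = t⁹ + t⁶ + t.
t^(33) mod f = t⁶ + t⁵ + t³ + t + 1.
Since t^(341) = 1, the order of t divides 341 < 1023; not primitive.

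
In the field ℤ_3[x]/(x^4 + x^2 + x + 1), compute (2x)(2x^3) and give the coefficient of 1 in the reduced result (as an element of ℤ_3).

Multiply in ℤ_3[x]: (2x)·(2x^3) = x^4.
Reduce using x^4 ≡ 2x^2 + 2x + 2 (mod x^4 + x^2 + x + 1).
Reduced: 2x^2 + 2x + 2.

2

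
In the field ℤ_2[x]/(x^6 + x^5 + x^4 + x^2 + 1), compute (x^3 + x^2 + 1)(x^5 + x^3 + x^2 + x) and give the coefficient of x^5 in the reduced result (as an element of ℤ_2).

Multiply in ℤ_2[x]: (x^3 + x^2 + 1)·(x^5 + x^3 + x^2 + x) = x^8 + x^7 + x^6 + x^5 + x^2 + x.
Reduce using x^6 ≡ x^5 + x^4 + x^2 + 1 (mod x^6 + x^5 + x^4 + x^2 + 1).
Reduced: x^5 + x^4 + x.

1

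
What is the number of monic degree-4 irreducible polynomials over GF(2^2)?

60

x^(4^4) − x is the product of all monic irreducibles of degree dividing 4; Möbius inversion gives N = (1/4) Σ μ(4/d)·4^d.
Divisors of 4: 1, 2, 4; μ(4/d) for each: 0, -1, 1.
Σ = − 4^2 + 4^4 = 240.
N = 240/4 = 60.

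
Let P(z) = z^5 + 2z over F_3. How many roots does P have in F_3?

Evaluate at each of the 3 elements of F_3:
P(0) = 0 → root; P(1) = 0 → root; P(2) = 0 → root.
Roots: {0, 1, 2}.

3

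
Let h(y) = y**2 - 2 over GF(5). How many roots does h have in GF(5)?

0

Evaluate at each of the 5 elements of GF(5):
h(0) = 3; h(1) = 4; h(2) = 2; h(3) = 2; h(4) = 4.
No element is a root.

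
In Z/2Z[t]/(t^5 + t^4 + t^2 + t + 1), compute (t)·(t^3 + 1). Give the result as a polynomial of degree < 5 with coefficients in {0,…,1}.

Multiply in Z/2Z[t]: (t)·(t^3 + 1) = t^4 + t.
Reduced: t^4 + t.

t^4 + t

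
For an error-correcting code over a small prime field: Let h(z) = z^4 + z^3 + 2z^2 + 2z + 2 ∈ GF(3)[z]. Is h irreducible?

Yes

Check for roots in GF(3): h(0) = 2; h(1) = 2; h(2) = 2.
No roots, so no linear factors.
Monic irreducibles of degree 2 over GF(3): z^2 + 1, z^2 + z + 2, z^2 + 2z + 2.
None of them divide h (all give nonzero remainder).
No irreducible factor of degree ≤ 2 exists, so h is irreducible over GF(3).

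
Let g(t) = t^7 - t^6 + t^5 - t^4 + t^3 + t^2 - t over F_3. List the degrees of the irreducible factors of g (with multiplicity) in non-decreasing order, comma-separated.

Roots in F_3: g(0) = 0 → root; g(1) = 1; g(2) = 0 → root.
Linear factors from roots: (t), (t + 1).
Complete factorization: g(t) = (t)·(t + 1)·(t^2 - t - 1)·(t^3 - t^2 + 1).
Factor degrees with multiplicity: 1 + 1 + 2 + 3 = 7.

1, 1, 2, 3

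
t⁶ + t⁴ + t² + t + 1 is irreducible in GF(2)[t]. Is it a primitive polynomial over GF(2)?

Write f(t) = t⁶ + t⁴ + t² + t + 1.
|GF(2^6)^×| = 2^6 − 1 = 63. Prime factorization: 63 = 3^2·7.
f is primitive ⇔ t has order 63 in GF(2)[t]/(f), i.e. t^(63/q) ≠ 1 for each prime q | 63.
t^(21) mod f = 1
t^(9) mod f = t⁴ + t² + t.
Since t^(21) = 1, the order of t divides 21 < 63; not primitive.

No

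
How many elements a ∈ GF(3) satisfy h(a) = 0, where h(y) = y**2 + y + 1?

1

Evaluate at each of the 3 elements of GF(3):
h(0) = 1; h(1) = 0 → root; h(2) = 1.
Roots: {1}.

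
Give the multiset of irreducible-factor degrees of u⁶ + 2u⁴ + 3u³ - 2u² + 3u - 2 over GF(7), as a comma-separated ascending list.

Write f(u) = u⁶ + 2u⁴ + 3u³ - 2u² + 3u - 2.
Linear factors from roots: (u + 2), (u + 1).
Complete factorization: f(u) = (u + 1)·(u + 2)·(u² + 2u + 2)·(u² + 2u + 3).
Factor degrees with multiplicity: 1 + 1 + 2 + 2 = 6.

1, 1, 2, 2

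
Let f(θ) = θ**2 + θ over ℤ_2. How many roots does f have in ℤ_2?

2

Evaluate at each of the 2 elements of ℤ_2:
f(0) = 0 → root; f(1) = 0 → root.
Roots: {0, 1}.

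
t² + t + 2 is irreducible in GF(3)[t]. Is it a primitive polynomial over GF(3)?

Yes

Write f(t) = t² + t + 2.
|GF(3^2)^×| = 3^2 − 1 = 8. Prime factorization: 8 = 2^3.
f is primitive ⇔ t has order 8 in GF(3)[t]/(f), i.e. t^(8/q) ≠ 1 for each prime q | 8.
t^(4) mod f = 2.
None equal 1, so t has full order 8; f is primitive.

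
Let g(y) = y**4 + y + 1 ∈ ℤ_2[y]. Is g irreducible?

Check for roots in ℤ_2: g(0) = 1; g(1) = 1.
No roots, so no linear factors.
Monic irreducibles of degree 2 over GF(2): y**2 + y + 1.
None of them divide g (all give nonzero remainder).
No irreducible factor of degree ≤ 2 exists, so g is irreducible over GF(2).

Yes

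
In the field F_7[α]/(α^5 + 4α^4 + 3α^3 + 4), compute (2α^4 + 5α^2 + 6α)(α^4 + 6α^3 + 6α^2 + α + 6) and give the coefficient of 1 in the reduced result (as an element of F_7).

Multiply in F_7[α]: (2α^4 + 5α^2 + 6α)·(α^4 + 6α^3 + 6α^2 + α + 6) = 2α^8 + 5α^7 + 3α^6 + 3α^5 + α^4 + 6α^3 + α^2 + α.
Reduce using α^5 ≡ 3α^4 + 4α^3 + 3 (mod α^5 + 4α^4 + 3α^3 + 4).
Reduced: 6α^2 + 5.

5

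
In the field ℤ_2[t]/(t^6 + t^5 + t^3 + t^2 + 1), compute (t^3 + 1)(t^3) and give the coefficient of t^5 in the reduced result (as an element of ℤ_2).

Multiply in ℤ_2[t]: (t^3 + 1)·(t^3) = t^6 + t^3.
Reduce using t^6 ≡ t^5 + t^3 + t^2 + 1 (mod t^6 + t^5 + t^3 + t^2 + 1).
Reduced: t^5 + t^2 + 1.

1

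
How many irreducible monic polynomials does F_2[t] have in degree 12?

335

x^(2^12) − x is the product of all monic irreducibles of degree dividing 12; Möbius inversion gives N = (1/12) Σ μ(12/d)·2^d.
Divisors of 12: 1, 2, 3, 4, 6, 12; μ(12/d) for each: 0, 1, 0, -1, -1, 1.
Σ = 2^2 − 2^4 − 2^6 + 2^12 = 4020.
N = 4020/12 = 335.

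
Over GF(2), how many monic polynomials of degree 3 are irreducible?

By the necklace-counting formula, N_2(3) = (1/3) Σ_{d|3} μ(3/d)·2^d.
Divisors of 3: 1, 3; μ(3/d) for each: -1, 1.
Σ = − 2^1 + 2^3 = 6.
N = 6/3 = 2.

2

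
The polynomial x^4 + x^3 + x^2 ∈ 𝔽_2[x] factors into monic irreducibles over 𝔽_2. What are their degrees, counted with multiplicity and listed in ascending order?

Write g(x) = x^4 + x^3 + x^2.
Roots in 𝔽_2: g(0) = 0 → root; g(1) = 1.
Linear factors from roots: (x).
Complete factorization: g(x) = (x)^2·(x^2 + x + 1).
Factor degrees with multiplicity: 1 + 1 + 2 = 4.

1, 1, 2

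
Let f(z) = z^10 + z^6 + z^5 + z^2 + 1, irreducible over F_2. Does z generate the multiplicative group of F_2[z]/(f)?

|GF(2^10)^×| = 2^10 − 1 = 1023. Prime factorization: 1023 = 3·11·31.
f is primitive ⇔ z has order 1023 in GF(2)[z]/(f), i.e. z^(1023/q) ≠ 1 for each prime q | 1023.
z^(341) mod f = z^9 + z^8 + z^7 + z^6 + z + 1.
z^(93) mod f = z^9 + z^8 + z^4 + z^3.
z^(33) mod f = z^9 + z^7 + z^5 + z^3.
None equal 1, so z has full order 1023; f is primitive.

Yes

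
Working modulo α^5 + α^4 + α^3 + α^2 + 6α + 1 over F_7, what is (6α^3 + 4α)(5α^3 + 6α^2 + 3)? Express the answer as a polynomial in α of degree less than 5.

Multiply in F_7[α]: (6α^3 + 4α)·(5α^3 + 6α^2 + 3) = 2α^6 + α^5 + 6α^4 + 5α.
Reduce using α^5 ≡ 6α^4 + 6α^3 + 6α^2 + α + 6 (mod α^5 + α^4 + α^3 + α^2 + 6α + 1).
Reduced: 5α^4 + 6α^3 + 3α^2 + 2α + 1.

5α^4 + 6α^3 + 3α^2 + 2α + 1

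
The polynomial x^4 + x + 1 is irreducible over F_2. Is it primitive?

Yes

Write f(x) = x^4 + x + 1.
|GF(2^4)^×| = 2^4 − 1 = 15. Prime factorization: 15 = 3·5.
f is primitive ⇔ x has order 15 in GF(2)[x]/(f), i.e. x^(15/q) ≠ 1 for each prime q | 15.
x^(5) mod f = x^2 + x.
x^(3) mod f = x^3.
None equal 1, so x has full order 15; f is primitive.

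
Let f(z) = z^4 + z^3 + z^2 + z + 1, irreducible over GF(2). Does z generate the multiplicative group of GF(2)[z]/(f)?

No

|GF(2^4)^×| = 2^4 − 1 = 15. Prime factorization: 15 = 3·5.
f is primitive ⇔ z has order 15 in GF(2)[z]/(f), i.e. z^(15/q) ≠ 1 for each prime q | 15.
z^(5) mod f = 1
z^(3) mod f = z^3.
Since z^(5) = 1, the order of z divides 5 < 15; not primitive.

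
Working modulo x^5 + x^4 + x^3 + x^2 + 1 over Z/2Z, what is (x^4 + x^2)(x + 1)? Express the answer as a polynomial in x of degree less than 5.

Multiply in Z/2Z[x]: (x^4 + x^2)·(x + 1) = x^5 + x^4 + x^3 + x^2.
Reduce using x^5 ≡ x^4 + x^3 + x^2 + 1 (mod x^5 + x^4 + x^3 + x^2 + 1).
Reduced: 1.

1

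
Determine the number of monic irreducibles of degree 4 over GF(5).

x^(5^4) − x is the product of all monic irreducibles of degree dividing 4; Möbius inversion gives N = (1/4) Σ μ(4/d)·5^d.
Divisors of 4: 1, 2, 4; μ(4/d) for each: 0, -1, 1.
Σ = − 5^2 + 5^4 = 600.
N = 600/4 = 150.

150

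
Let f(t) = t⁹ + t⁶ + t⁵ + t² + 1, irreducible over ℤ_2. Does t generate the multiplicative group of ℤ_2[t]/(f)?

|GF(2^9)^×| = 2^9 − 1 = 511. Prime factorization: 511 = 7·73.
f is primitive ⇔ t has order 511 in GF(2)[t]/(f), i.e. t^(511/q) ≠ 1 for each prime q | 511.
t^(73) mod f = 1
t^(7) mod f = t⁷.
Since t^(73) = 1, the order of t divides 73 < 511; not primitive.

No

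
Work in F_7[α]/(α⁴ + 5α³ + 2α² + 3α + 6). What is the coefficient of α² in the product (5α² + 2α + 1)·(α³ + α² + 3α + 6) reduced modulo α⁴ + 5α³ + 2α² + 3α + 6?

2

Multiply in F_7[α]: (5α² + 2α + 1)·(α³ + α² + 3α + 6) = 5α⁵ + 4α³ + 2α² + α + 6.
Reduce using α⁴ ≡ 2α³ + 5α² + 4α + 1 (mod α⁴ + 5α³ + 2α² + 3α + 6).
Reduced: 2α² + 4α + 2.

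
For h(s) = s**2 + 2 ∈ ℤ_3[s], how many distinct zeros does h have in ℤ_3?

Evaluate at each of the 3 elements of ℤ_3:
h(0) = 2; h(1) = 0 → root; h(2) = 0 → root.
Roots: {1, 2}.

2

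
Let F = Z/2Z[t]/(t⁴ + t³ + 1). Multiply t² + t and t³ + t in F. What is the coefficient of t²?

1

Multiply in Z/2Z[t]: (t² + t)·(t³ + t) = t⁵ + t⁴ + t³ + t².
Reduce using t⁴ ≡ t³ + 1 (mod t⁴ + t³ + 1).
Reduced: t³ + t² + t.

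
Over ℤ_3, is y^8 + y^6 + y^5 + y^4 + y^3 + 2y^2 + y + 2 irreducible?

Yes

Write h(y) = y^8 + y^6 + y^5 + y^4 + y^3 + 2y^2 + y + 2.
Check for roots in ℤ_3: h(0) = 2; h(1) = 1; h(2) = 1.
No roots, so no linear factors.
Monic irreducibles of degree 2 over GF(3): y^2 + 1, y^2 + y + 2, y^2 + 2y + 2.
None of them divide h (all give nonzero remainder).
Degree-3 irreducible divisors: test the 8 monic irreducibles of degree 3 over GF(3).
None of them divide h (all give nonzero remainder).
Degree-4 irreducible divisors: test the 18 monic irreducibles of degree 4 over GF(3).
None of them divide h (all give nonzero remainder).
No irreducible factor of degree ≤ 4 exists, so h is irreducible over GF(3).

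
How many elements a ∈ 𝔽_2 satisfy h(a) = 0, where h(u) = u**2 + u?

Evaluate at each of the 2 elements of 𝔽_2:
h(0) = 0 → root; h(1) = 0 → root.
Roots: {0, 1}.

2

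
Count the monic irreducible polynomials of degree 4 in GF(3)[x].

The number of monic irreducibles of degree 4 over GF(3) is (1/4)·Σ_{d∣4} μ(4/d) 3^d.
Divisors of 4: 1, 2, 4; μ(4/d) for each: 0, -1, 1.
Σ = − 3^2 + 3^4 = 72.
N = 72/4 = 18.

18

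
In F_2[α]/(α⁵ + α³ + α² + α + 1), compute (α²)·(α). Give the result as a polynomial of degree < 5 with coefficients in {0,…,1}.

α^3

Multiply in F_2[α]: (α²)·(α) = α³.
Reduced: α³.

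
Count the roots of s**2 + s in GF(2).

Write g(s) = s**2 + s.
Evaluate at each of the 2 elements of GF(2):
g(0) = 0 → root; g(1) = 0 → root.
Roots: {0, 1}.

2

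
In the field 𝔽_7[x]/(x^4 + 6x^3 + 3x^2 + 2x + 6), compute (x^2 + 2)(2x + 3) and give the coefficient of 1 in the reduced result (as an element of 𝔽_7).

6

Multiply in 𝔽_7[x]: (x^2 + 2)·(2x + 3) = 2x^3 + 3x^2 + 4x + 6.
Reduced: 2x^3 + 3x^2 + 4x + 6.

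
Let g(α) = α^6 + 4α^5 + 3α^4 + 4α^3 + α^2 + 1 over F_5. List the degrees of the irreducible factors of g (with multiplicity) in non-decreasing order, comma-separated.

6

Roots in F_5: g(0) = 1; g(1) = 4; g(2) = 2; g(3) = 2; g(4) = 3.
Complete factorization: g(α) = (α^6 + 4α^5 + 3α^4 + 4α^3 + α^2 + 1).
Factor degrees with multiplicity: 6 = 6.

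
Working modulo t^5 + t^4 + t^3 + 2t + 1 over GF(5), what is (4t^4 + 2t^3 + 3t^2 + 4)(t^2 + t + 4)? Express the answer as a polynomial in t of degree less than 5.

4t^3 + 3t^2 + t + 4

Multiply in GF(5)[t]: (4t^4 + 2t^3 + 3t^2 + 4)·(t^2 + t + 4) = 4t^6 + t^5 + t^4 + t^3 + t^2 + 4t + 1.
Reduce using t^5 ≡ 4t^4 + 4t^3 + 3t + 4 (mod t^5 + t^4 + t^3 + 2t + 1).
Reduced: 4t^3 + 3t^2 + t + 4.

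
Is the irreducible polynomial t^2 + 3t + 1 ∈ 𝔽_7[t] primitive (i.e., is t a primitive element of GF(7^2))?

No

Write f(t) = t^2 + 3t + 1.
|GF(7^2)^×| = 7^2 − 1 = 48. Prime factorization: 48 = 2^4·3.
f is primitive ⇔ t has order 48 in GF(7)[t]/(f), i.e. t^(48/q) ≠ 1 for each prime q | 48.
t^(24) mod f = 1
t^(16) mod f = 1
Since t^(24) = 1, the order of t divides 24 < 48; not primitive.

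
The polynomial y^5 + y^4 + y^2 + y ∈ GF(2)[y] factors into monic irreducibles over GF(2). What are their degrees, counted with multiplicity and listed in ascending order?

1, 1, 1, 2

Write h(y) = y^5 + y^4 + y^2 + y.
Roots in GF(2): h(0) = 0 → root; h(1) = 0 → root.
Linear factors from roots: (y), (y + 1).
Complete factorization: h(y) = (y)·(y + 1)^2·(y^2 + y + 1).
Factor degrees with multiplicity: 1 + 1 + 1 + 2 = 5.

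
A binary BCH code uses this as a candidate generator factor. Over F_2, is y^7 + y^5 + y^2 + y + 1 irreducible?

Yes

Write g(y) = y^7 + y^5 + y^2 + y + 1.
Check for roots in F_2: g(0) = 1; g(1) = 1.
No roots, so no linear factors.
Monic irreducibles of degree 2 over GF(2): y^2 + y + 1.
None of them divide g (all give nonzero remainder).
Monic irreducibles of degree 3 over GF(2): y^3 + y + 1, y^3 + y^2 + 1.
None of them divide g (all give nonzero remainder).
No irreducible factor of degree ≤ 3 exists, so g is irreducible over GF(2).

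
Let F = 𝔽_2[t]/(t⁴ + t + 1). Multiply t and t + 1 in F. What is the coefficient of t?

Multiply in 𝔽_2[t]: (t)·(t + 1) = t² + t.
Reduced: t² + t.

1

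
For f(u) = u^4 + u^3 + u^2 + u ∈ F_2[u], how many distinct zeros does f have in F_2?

Evaluate at each of the 2 elements of F_2:
f(0) = 0 → root; f(1) = 0 → root.
Roots: {0, 1}.

2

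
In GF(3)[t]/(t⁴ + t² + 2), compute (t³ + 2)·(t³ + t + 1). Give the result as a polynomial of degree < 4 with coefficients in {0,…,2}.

t^2 + 2t + 2

Multiply in GF(3)[t]: (t³ + 2)·(t³ + t + 1) = t⁶ + t⁴ + 2t + 2.
Reduce using t⁴ ≡ 2t² + 1 (mod t⁴ + t² + 2).
Reduced: t² + 2t + 2.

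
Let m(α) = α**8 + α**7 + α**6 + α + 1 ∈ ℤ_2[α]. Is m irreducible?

Check for roots in ℤ_2: m(0) = 1; m(1) = 1.
No roots, so no linear factors.
Monic irreducibles of degree 2 over GF(2): α**2 + α + 1.
None of them divide m (all give nonzero remainder).
Monic irreducibles of degree 3 over GF(2): α**3 + α + 1, α**3 + α**2 + 1.
None of them divide m (all give nonzero remainder).
Monic irreducibles of degree 4 over GF(2): α**4 + α + 1, α**4 + α**3 + 1, α**4 + α**3 + α**2 + α + 1.
None of them divide m (all give nonzero remainder).
No irreducible factor of degree ≤ 4 exists, so m is irreducible over GF(2).

Yes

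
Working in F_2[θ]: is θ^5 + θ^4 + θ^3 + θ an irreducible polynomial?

Write P(θ) = θ^5 + θ^4 + θ^3 + θ.
Check for roots in F_2: P(0) = 0 → root; P(1) = 0 → root.
P(0) = 0, so (θ) divides P(θ); P is reducible.

No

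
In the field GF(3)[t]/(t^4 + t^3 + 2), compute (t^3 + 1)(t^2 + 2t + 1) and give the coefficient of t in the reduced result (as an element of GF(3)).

0

Multiply in GF(3)[t]: (t^3 + 1)·(t^2 + 2t + 1) = t^5 + 2t^4 + t^3 + t^2 + 2t + 1.
Reduce using t^4 ≡ 2t^3 + 1 (mod t^4 + t^3 + 2).
Reduced: t^2 + 2.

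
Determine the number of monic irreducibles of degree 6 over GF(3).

116

x^(3^6) − x is the product of all monic irreducibles of degree dividing 6; Möbius inversion gives N = (1/6) Σ μ(6/d)·3^d.
Divisors of 6: 1, 2, 3, 6; μ(6/d) for each: 1, -1, -1, 1.
Σ = 3^1 − 3^2 − 3^3 + 3^6 = 696.
N = 696/6 = 116.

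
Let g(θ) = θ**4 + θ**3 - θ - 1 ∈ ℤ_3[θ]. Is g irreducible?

No

Check for roots in ℤ_3: g(0) = 2; g(1) = 0 → root; g(2) = 0 → root.
g(1) = 0, so (θ − 1) divides g(θ); g is reducible.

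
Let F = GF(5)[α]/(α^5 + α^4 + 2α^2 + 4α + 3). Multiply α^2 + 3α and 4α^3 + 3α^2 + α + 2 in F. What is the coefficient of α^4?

1

Multiply in GF(5)[α]: (α^2 + 3α)·(4α^3 + 3α^2 + α + 2) = 4α^5 + α.
Reduce using α^5 ≡ 4α^4 + 3α^2 + α + 2 (mod α^5 + α^4 + 2α^2 + 4α + 3).
Reduced: α^4 + 2α^2 + 3.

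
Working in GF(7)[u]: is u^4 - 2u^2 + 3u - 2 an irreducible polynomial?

Write m(u) = u^4 - 2u^2 + 3u - 2.
Check for roots in GF(7): m(0) = 5; m(1) = 0 → root; m(2) = 5; m(3) = 0 → root; m(4) = 3; m(5) = 0 → root; m(6) = 1.
m(1) = 0, so (u − 1) divides m(u); m is reducible.

No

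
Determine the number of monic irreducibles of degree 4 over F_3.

18

The number of monic irreducibles of degree 4 over GF(3) is (1/4)·Σ_{d∣4} μ(4/d) 3^d.
Divisors of 4: 1, 2, 4; μ(4/d) for each: 0, -1, 1.
Σ = − 3^2 + 3^4 = 72.
N = 72/4 = 18.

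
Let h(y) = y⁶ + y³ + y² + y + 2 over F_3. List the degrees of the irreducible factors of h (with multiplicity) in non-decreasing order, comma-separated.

Roots in F_3: h(0) = 2; h(1) = 0 → root; h(2) = 2.
Linear factors from roots: (y + 2).
Complete factorization: h(y) = (y + 2)^2·(y² + 1)·(y² + 2y + 2).
Factor degrees with multiplicity: 1 + 1 + 2 + 2 = 6.

1, 1, 2, 2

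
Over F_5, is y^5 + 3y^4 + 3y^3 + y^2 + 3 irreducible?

Write g(y) = y^5 + 3y^4 + 3y^3 + y^2 + 3.
Check for roots in F_5: g(0) = 3; g(1) = 1; g(2) = 1; g(3) = 4; g(4) = 3.
No roots, so no linear factors.
Degree-2 irreducible divisors: test the 10 monic irreducibles of degree 2 over GF(5).
None of them divide g (all give nonzero remainder).
No irreducible factor of degree ≤ 2 exists, so g is irreducible over GF(5).

Yes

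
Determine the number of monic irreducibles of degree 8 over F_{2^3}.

Gauss's count: N_{8}(8) = (1/8) Σ_{d|8} μ(8/d)·8^d.
Divisors of 8: 1, 2, 4, 8; μ(8/d) for each: 0, 0, -1, 1.
Σ = − 8^4 + 8^8 = 16773120.
N = 16773120/8 = 2096640.

2096640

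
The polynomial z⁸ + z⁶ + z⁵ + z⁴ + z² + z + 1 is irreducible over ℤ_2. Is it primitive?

No

Write f(z) = z⁸ + z⁶ + z⁵ + z⁴ + z² + z + 1.
|GF(2^8)^×| = 2^8 − 1 = 255. Prime factorization: 255 = 3·5·17.
f is primitive ⇔ z has order 255 in GF(2)[z]/(f), i.e. z^(255/q) ≠ 1 for each prime q | 255.
z^(85) mod f = 1
z^(51) mod f = z⁶ + z⁴ + z³ + z² + z.
z^(15) mod f = z⁷ + z⁶ + z⁵ + z⁴ + z³ + z² + z.
Since z^(85) = 1, the order of z divides 85 < 255; not primitive.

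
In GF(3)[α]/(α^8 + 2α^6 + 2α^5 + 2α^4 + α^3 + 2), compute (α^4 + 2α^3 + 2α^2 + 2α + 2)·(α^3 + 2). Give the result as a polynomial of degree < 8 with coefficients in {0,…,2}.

α^7 + 2α^6 + 2α^5 + α^4 + α^2 + α + 1

Multiply in GF(3)[α]: (α^4 + 2α^3 + 2α^2 + 2α + 2)·(α^3 + 2) = α^7 + 2α^6 + 2α^5 + α^4 + α^2 + α + 1.
Reduced: α^7 + 2α^6 + 2α^5 + α^4 + α^2 + α + 1.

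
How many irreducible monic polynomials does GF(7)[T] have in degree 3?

By the necklace-counting formula, N_7(3) = (1/3) Σ_{d|3} μ(3/d)·7^d.
Divisors of 3: 1, 3; μ(3/d) for each: -1, 1.
Σ = − 7^1 + 7^3 = 336.
N = 336/3 = 112.

112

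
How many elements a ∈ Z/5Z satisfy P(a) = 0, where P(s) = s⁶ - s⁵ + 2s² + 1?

Evaluate at each of the 5 elements of Z/5Z:
P(0) = 1; P(1) = 3; P(2) = 1; P(3) = 0 → root; P(4) = 0 → root.
Roots: {3, 4}.

2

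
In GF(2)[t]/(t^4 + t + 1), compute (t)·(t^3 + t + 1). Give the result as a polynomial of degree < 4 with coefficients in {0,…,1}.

t^2 + 1

Multiply in GF(2)[t]: (t)·(t^3 + t + 1) = t^4 + t^2 + t.
Reduce using t^4 ≡ t + 1 (mod t^4 + t + 1).
Reduced: t^2 + 1.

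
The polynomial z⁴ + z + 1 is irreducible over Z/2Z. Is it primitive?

Write f(z) = z⁴ + z + 1.
|GF(2^4)^×| = 2^4 − 1 = 15. Prime factorization: 15 = 3·5.
f is primitive ⇔ z has order 15 in GF(2)[z]/(f), i.e. z^(15/q) ≠ 1 for each prime q | 15.
z^(5) mod f = z² + z.
z^(3) mod f = z³.
None equal 1, so z has full order 15; f is primitive.

Yes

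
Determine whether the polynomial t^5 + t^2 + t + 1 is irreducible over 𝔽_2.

Write h(t) = t^5 + t^2 + t + 1.
Check for roots in 𝔽_2: h(0) = 1; h(1) = 0 → root.
h(1) = 0, so (t − 1) divides h(t); h is reducible.

No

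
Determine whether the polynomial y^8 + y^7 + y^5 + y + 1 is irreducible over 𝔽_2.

Write h(y) = y^8 + y^7 + y^5 + y + 1.
Check for roots in 𝔽_2: h(0) = 1; h(1) = 1.
No roots, so no linear factors.
Monic irreducibles of degree 2 over GF(2): y^2 + y + 1.
None of them divide h (all give nonzero remainder).
Monic irreducibles of degree 3 over GF(2): y^3 + y + 1, y^3 + y^2 + 1.
None of them divide h (all give nonzero remainder).
Monic irreducibles of degree 4 over GF(2): y^4 + y + 1, y^4 + y^3 + 1, y^4 + y^3 + y^2 + y + 1.
None of them divide h (all give nonzero remainder).
No irreducible factor of degree ≤ 4 exists, so h is irreducible over GF(2).

Yes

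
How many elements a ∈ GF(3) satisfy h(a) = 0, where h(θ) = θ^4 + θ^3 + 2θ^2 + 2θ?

Evaluate at each of the 3 elements of GF(3):
h(0) = 0 → root; h(1) = 0 → root; h(2) = 0 → root.
Roots: {0, 1, 2}.

3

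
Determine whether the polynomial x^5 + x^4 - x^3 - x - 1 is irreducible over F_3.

Yes

Write m(x) = x^5 + x^4 - x^3 - x - 1.
Check for roots in F_3: m(0) = 2; m(1) = 2; m(2) = 1.
No roots, so no linear factors.
Monic irreducibles of degree 2 over GF(3): x^2 + 1, x^2 + x - 1, x^2 - x - 1.
None of them divide m (all give nonzero remainder).
No irreducible factor of degree ≤ 2 exists, so m is irreducible over GF(3).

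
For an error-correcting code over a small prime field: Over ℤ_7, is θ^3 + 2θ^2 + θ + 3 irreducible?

Write g(θ) = θ^3 + 2θ^2 + θ + 3.
Check for roots in ℤ_7: g(0) = 3; g(1) = 0 → root; g(2) = 0 → root; g(3) = 2; g(4) = 5; g(5) = 1; g(6) = 3.
g(1) = 0, so (θ − 1) divides g(θ); g is reducible.

No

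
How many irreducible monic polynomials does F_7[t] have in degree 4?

588

By the necklace-counting formula, N_7(4) = (1/4) Σ_{d|4} μ(4/d)·7^d.
Divisors of 4: 1, 2, 4; μ(4/d) for each: 0, -1, 1.
Σ = − 7^2 + 7^4 = 2352.
N = 2352/4 = 588.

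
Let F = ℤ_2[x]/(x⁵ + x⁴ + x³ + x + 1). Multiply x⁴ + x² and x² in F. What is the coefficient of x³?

1

Multiply in ℤ_2[x]: (x⁴ + x²)·(x²) = x⁶ + x⁴.
Reduce using x⁵ ≡ x⁴ + x³ + x + 1 (mod x⁵ + x⁴ + x³ + x + 1).
Reduced: x⁴ + x³ + x² + 1.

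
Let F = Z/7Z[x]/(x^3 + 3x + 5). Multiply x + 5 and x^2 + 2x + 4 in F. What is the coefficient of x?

4

Multiply in Z/7Z[x]: (x + 5)·(x^2 + 2x + 4) = x^3 + 6.
Reduce using x^3 ≡ 4x + 2 (mod x^3 + 3x + 5).
Reduced: 4x + 1.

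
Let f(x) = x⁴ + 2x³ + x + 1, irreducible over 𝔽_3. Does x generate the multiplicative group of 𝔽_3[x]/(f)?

|GF(3^4)^×| = 3^4 − 1 = 80. Prime factorization: 80 = 2^4·5.
f is primitive ⇔ x has order 80 in GF(3)[x]/(f), i.e. x^(80/q) ≠ 1 for each prime q | 80.
x^(40) mod f = 1
x^(16) mod f = 2x² + 2x + 1.
Since x^(40) = 1, the order of x divides 40 < 80; not primitive.

No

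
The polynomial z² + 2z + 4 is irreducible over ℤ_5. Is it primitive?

No

Write f(z) = z² + 2z + 4.
|GF(5^2)^×| = 5^2 − 1 = 24. Prime factorization: 24 = 2^3·3.
f is primitive ⇔ z has order 24 in GF(5)[z]/(f), i.e. z^(24/q) ≠ 1 for each prime q | 24.
z^(12) mod f = 1
z^(8) mod f = 2z + 4.
Since z^(12) = 1, the order of z divides 12 < 24; not primitive.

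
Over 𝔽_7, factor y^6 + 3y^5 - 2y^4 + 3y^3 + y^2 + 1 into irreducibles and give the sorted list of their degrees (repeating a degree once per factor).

Write f(y) = y^6 + 3y^5 - 2y^4 + 3y^3 + y^2 + 1.
Linear factors from roots: (y - 1).
Complete factorization: f(y) = (y - 1)·(y^2 + y - 3)·(y^3 + 3y^2 + 2y - 2).
Factor degrees with multiplicity: 1 + 2 + 3 = 6.

1, 2, 3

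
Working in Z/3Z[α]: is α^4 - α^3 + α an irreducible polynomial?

Write m(α) = α^4 - α^3 + α.
Check for roots in Z/3Z: m(0) = 0 → root; m(1) = 1; m(2) = 1.
m(0) = 0, so (α) divides m(α); m is reducible.

No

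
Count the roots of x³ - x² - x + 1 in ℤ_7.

2

Write f(x) = x³ - x² - x + 1.
Evaluate at each of the 7 elements of ℤ_7:
f(0) = 1; f(1) = 0 → root; f(2) = 3; f(3) = 2; f(4) = 3; f(5) = 5; f(6) = 0 → root.
Roots: {1, 6}.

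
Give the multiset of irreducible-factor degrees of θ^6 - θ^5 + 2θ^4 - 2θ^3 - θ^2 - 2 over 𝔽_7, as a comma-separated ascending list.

Write g(θ) = θ^6 - θ^5 + 2θ^4 - 2θ^3 - θ^2 - 2.
Linear factors from roots: (θ - 2).
Complete factorization: g(θ) = (θ - 2)·(θ^2 + 2)·(θ^3 + θ^2 + 2θ - 3).
Factor degrees with multiplicity: 1 + 2 + 3 = 6.

1, 2, 3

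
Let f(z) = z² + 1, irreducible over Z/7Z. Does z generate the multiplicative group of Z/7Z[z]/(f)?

No

|GF(7^2)^×| = 7^2 − 1 = 48. Prime factorization: 48 = 2^4·3.
f is primitive ⇔ z has order 48 in GF(7)[z]/(f), i.e. z^(48/q) ≠ 1 for each prime q | 48.
z^(24) mod f = 1
z^(16) mod f = 1
Since z^(24) = 1, the order of z divides 24 < 48; not primitive.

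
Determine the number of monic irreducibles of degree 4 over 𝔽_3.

18

Gauss's count: N_{3}(4) = (1/4) Σ_{d|4} μ(4/d)·3^d.
Divisors of 4: 1, 2, 4; μ(4/d) for each: 0, -1, 1.
Σ = − 3^2 + 3^4 = 72.
N = 72/4 = 18.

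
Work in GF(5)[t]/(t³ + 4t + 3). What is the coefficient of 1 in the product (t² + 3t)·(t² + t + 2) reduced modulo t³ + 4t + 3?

3

Multiply in GF(5)[t]: (t² + 3t)·(t² + t + 2) = t⁴ + 4t³ + t.
Reduce using t³ ≡ t + 2 (mod t³ + 4t + 3).
Reduced: t² + 2t + 3.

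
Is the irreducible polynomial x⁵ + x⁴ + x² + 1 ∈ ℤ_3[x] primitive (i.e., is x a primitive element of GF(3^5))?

Write f(x) = x⁵ + x⁴ + x² + 1.
|GF(3^5)^×| = 3^5 − 1 = 242. Prime factorization: 242 = 2·11^2.
f is primitive ⇔ x has order 242 in GF(3)[x]/(f), i.e. x^(242/q) ≠ 1 for each prime q | 242.
x^(121) mod f = 2.
x^(22) mod f = x⁴ + 2x³ + 2x².
None equal 1, so x has full order 242; f is primitive.

Yes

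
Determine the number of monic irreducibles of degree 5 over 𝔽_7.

3360

Gauss's count: N_{7}(5) = (1/5) Σ_{d|5} μ(5/d)·7^d.
Divisors of 5: 1, 5; μ(5/d) for each: -1, 1.
Σ = − 7^1 + 7^5 = 16800.
N = 16800/5 = 3360.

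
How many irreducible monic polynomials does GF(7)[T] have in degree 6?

19544

x^(7^6) − x is the product of all monic irreducibles of degree dividing 6; Möbius inversion gives N = (1/6) Σ μ(6/d)·7^d.
Divisors of 6: 1, 2, 3, 6; μ(6/d) for each: 1, -1, -1, 1.
Σ = 7^1 − 7^2 − 7^3 + 7^6 = 117264.
N = 117264/6 = 19544.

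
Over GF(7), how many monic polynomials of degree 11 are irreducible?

By the necklace-counting formula, N_7(11) = (1/11) Σ_{d|11} μ(11/d)·7^d.
Divisors of 11: 1, 11; μ(11/d) for each: -1, 1.
Σ = − 7^1 + 7^11 = 1977326736.
N = 1977326736/11 = 179756976.

179756976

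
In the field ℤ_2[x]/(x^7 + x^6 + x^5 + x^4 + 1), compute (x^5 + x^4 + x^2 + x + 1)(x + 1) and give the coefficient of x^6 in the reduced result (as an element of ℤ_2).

Multiply in ℤ_2[x]: (x^5 + x^4 + x^2 + x + 1)·(x + 1) = x^6 + x^4 + x^3 + 1.
Reduced: x^6 + x^4 + x^3 + 1.

1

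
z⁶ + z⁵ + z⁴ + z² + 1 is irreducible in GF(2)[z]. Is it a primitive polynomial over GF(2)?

Write f(z) = z⁶ + z⁵ + z⁴ + z² + 1.
|GF(2^6)^×| = 2^6 − 1 = 63. Prime factorization: 63 = 3^2·7.
f is primitive ⇔ z has order 63 in GF(2)[z]/(f), i.e. z^(63/q) ≠ 1 for each prime q | 63.
z^(21) mod f = 1
z^(9) mod f = z³ + 1.
Since z^(21) = 1, the order of z divides 21 < 63; not primitive.

No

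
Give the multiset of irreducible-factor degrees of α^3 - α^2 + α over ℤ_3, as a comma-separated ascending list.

Write h(α) = α^3 - α^2 + α.
Roots in ℤ_3: h(0) = 0 → root; h(1) = 1; h(2) = 0 → root.
Linear factors from roots: (α), (α + 1).
Complete factorization: h(α) = (α)·(α + 1)^2.
Factor degrees with multiplicity: 1 + 1 + 1 = 3.

1, 1, 1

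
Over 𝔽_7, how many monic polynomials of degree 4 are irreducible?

588

x^(7^4) − x is the product of all monic irreducibles of degree dividing 4; Möbius inversion gives N = (1/4) Σ μ(4/d)·7^d.
Divisors of 4: 1, 2, 4; μ(4/d) for each: 0, -1, 1.
Σ = − 7^2 + 7^4 = 2352.
N = 2352/4 = 588.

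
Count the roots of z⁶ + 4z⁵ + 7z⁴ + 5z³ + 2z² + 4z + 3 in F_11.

Write g(z) = z⁶ + 4z⁵ + 7z⁴ + 5z³ + 2z² + 4z + 3.
Evaluate at each of the 11 elements of F_11:
g(0) = 3; g(1) = 4; g(2) = 0 → root; g(3) = 5; g(4) = 4; g(5) = 0 → root; g(6) = 0 → root; g(7) = 6; g(8) = 0 → root; g(9) = 0 → root; g(10) = 0 → root.
Roots: {2, 5, 6, 8, 9, 10}.

6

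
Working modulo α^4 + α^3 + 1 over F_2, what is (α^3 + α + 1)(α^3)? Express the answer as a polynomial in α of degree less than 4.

Multiply in F_2[α]: (α^3 + α + 1)·(α^3) = α^6 + α^4 + α^3.
Reduce using α^4 ≡ α^3 + 1 (mod α^4 + α^3 + 1).
Reduced: α^3 + α^2 + α.

α^3 + α^2 + α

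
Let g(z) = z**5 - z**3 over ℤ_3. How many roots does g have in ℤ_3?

Evaluate at each of the 3 elements of ℤ_3:
g(0) = 0 → root; g(1) = 0 → root; g(2) = 0 → root.
Roots: {0, 1, 2}.

3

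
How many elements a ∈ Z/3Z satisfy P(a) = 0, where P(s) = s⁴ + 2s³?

2

Evaluate at each of the 3 elements of Z/3Z:
P(0) = 0 → root; P(1) = 0 → root; P(2) = 2.
Roots: {0, 1}.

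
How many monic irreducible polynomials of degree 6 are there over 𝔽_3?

116

Gauss's count: N_{3}(6) = (1/6) Σ_{d|6} μ(6/d)·3^d.
Divisors of 6: 1, 2, 3, 6; μ(6/d) for each: 1, -1, -1, 1.
Σ = 3^1 − 3^2 − 3^3 + 3^6 = 696.
N = 696/6 = 116.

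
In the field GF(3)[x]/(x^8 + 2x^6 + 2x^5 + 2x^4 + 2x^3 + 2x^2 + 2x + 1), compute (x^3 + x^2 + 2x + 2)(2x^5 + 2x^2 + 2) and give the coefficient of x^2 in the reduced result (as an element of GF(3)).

2

Multiply in GF(3)[x]: (x^3 + x^2 + 2x + 2)·(2x^5 + 2x^2 + 2) = 2x^8 + 2x^7 + x^6 + 2x^4 + x + 1.
Reduce using x^8 ≡ x^6 + x^5 + x^4 + x^3 + x^2 + x + 2 (mod x^8 + 2x^6 + 2x^5 + 2x^4 + 2x^3 + 2x^2 + 2x + 1).
Reduced: 2x^7 + 2x^5 + x^4 + 2x^3 + 2x^2 + 2.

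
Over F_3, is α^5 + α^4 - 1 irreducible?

Yes

Write P(α) = α^5 + α^4 - 1.
Check for roots in F_3: P(0) = 2; P(1) = 1; P(2) = 2.
No roots, so no linear factors.
Monic irreducibles of degree 2 over GF(3): α^2 + 1, α^2 + α - 1, α^2 - α - 1.
None of them divide P (all give nonzero remainder).
No irreducible factor of degree ≤ 2 exists, so P is irreducible over GF(3).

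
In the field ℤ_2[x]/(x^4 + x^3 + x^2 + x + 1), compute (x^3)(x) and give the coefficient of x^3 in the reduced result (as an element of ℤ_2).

Multiply in ℤ_2[x]: (x^3)·(x) = x^4.
Reduce using x^4 ≡ x^3 + x^2 + x + 1 (mod x^4 + x^3 + x^2 + x + 1).
Reduced: x^3 + x^2 + x + 1.

1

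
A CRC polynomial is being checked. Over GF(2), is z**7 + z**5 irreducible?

No

Write m(z) = z**7 + z**5.
Check for roots in GF(2): m(0) = 0 → root; m(1) = 0 → root.
m(0) = 0, so (z) divides m(z); m is reducible.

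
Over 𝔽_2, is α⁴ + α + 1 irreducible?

Yes

Write g(α) = α⁴ + α + 1.
Check for roots in 𝔽_2: g(0) = 1; g(1) = 1.
No roots, so no linear factors.
Monic irreducibles of degree 2 over GF(2): α² + α + 1.
None of them divide g (all give nonzero remainder).
No irreducible factor of degree ≤ 2 exists, so g is irreducible over GF(2).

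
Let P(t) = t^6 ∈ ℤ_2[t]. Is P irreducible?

No

Check for roots in ℤ_2: P(0) = 0 → root; P(1) = 1.
P(0) = 0, so (t) divides P(t); P is reducible.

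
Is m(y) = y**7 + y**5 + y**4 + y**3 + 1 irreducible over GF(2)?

Yes

Check for roots in GF(2): m(0) = 1; m(1) = 1.
No roots, so no linear factors.
Monic irreducibles of degree 2 over GF(2): y**2 + y + 1.
None of them divide m (all give nonzero remainder).
Monic irreducibles of degree 3 over GF(2): y**3 + y + 1, y**3 + y**2 + 1.
None of them divide m (all give nonzero remainder).
No irreducible factor of degree ≤ 3 exists, so m is irreducible over GF(2).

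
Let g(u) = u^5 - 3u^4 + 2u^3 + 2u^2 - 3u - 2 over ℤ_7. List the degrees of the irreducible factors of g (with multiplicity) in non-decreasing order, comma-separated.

Linear factors from roots: (u - 2), (u + 2).
Complete factorization: g(u) = (u - 2)·(u + 2)^2·(u^2 + 2u + 2).
Factor degrees with multiplicity: 1 + 1 + 1 + 2 = 5.

1, 1, 1, 2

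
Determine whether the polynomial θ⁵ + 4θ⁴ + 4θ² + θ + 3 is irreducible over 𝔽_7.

Write m(θ) = θ⁵ + 4θ⁴ + 4θ² + θ + 3.
Check for roots in 𝔽_7: m(0) = 3; m(1) = 6; m(2) = 5; m(3) = 0 → root; m(4) = 5; m(5) = 0 → root; m(6) = 2.
m(3) = 0, so (θ − 3) divides m(θ); m is reducible.

No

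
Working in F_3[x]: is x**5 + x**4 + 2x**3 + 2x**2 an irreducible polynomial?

Write g(x) = x**5 + x**4 + 2x**3 + 2x**2.
Check for roots in F_3: g(0) = 0 → root; g(1) = 0 → root; g(2) = 0 → root.
g(0) = 0, so (x) divides g(x); g is reducible.

No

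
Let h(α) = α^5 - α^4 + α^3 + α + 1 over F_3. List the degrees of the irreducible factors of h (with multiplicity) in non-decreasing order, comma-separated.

1, 1, 3

Roots in F_3: h(0) = 1; h(1) = 0 → root; h(2) = 0 → root.
Linear factors from roots: (α - 1), (α + 1).
Complete factorization: h(α) = (α + 1)·(α - 1)·(α^3 - α^2 - α - 1).
Factor degrees with multiplicity: 1 + 1 + 3 = 5.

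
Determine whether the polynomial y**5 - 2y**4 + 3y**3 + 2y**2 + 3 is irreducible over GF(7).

Write P(y) = y**5 - 2y**4 + 3y**3 + 2y**2 + 3.
Check for roots in GF(7): P(0) = 3; P(1) = 0 → root; P(2) = 0 → root; P(3) = 1; P(4) = 4; P(5) = 0 → root; P(6) = 6.
P(1) = 0, so (y − 1) divides P(y); P is reducible.

No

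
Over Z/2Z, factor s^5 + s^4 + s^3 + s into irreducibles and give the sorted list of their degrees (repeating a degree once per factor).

1, 1, 3

Write h(s) = s^5 + s^4 + s^3 + s.
Roots in Z/2Z: h(0) = 0 → root; h(1) = 0 → root.
Linear factors from roots: (s), (s + 1).
Complete factorization: h(s) = (s)·(s + 1)·(s^3 + s + 1).
Factor degrees with multiplicity: 1 + 1 + 3 = 5.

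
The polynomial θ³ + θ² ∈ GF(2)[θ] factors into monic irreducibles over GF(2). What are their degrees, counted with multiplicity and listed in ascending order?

Write h(θ) = θ³ + θ².
Roots in GF(2): h(0) = 0 → root; h(1) = 0 → root.
Linear factors from roots: (θ), (θ + 1).
Complete factorization: h(θ) = (θ + 1)·(θ)^2.
Factor degrees with multiplicity: 1 + 1 + 1 = 3.

1, 1, 1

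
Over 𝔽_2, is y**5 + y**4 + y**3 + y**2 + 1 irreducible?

Write f(y) = y**5 + y**4 + y**3 + y**2 + 1.
Check for roots in 𝔽_2: f(0) = 1; f(1) = 1.
No roots, so no linear factors.
Monic irreducibles of degree 2 over GF(2): y**2 + y + 1.
None of them divide f (all give nonzero remainder).
No irreducible factor of degree ≤ 2 exists, so f is irreducible over GF(2).

Yes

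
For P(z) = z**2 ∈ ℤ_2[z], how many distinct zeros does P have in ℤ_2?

1

Evaluate at each of the 2 elements of ℤ_2:
P(0) = 0 → root; P(1) = 1.
Roots: {0}.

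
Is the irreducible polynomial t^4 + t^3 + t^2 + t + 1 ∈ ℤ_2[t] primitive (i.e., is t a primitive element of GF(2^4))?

Write f(t) = t^4 + t^3 + t^2 + t + 1.
|GF(2^4)^×| = 2^4 − 1 = 15. Prime factorization: 15 = 3·5.
f is primitive ⇔ t has order 15 in GF(2)[t]/(f), i.e. t^(15/q) ≠ 1 for each prime q | 15.
t^(5) mod f = 1
t^(3) mod f = t^3.
Since t^(5) = 1, the order of t divides 5 < 15; not primitive.

No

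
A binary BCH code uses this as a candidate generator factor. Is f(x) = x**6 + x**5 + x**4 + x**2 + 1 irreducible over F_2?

Yes

Check for roots in F_2: f(0) = 1; f(1) = 1.
No roots, so no linear factors.
Monic irreducibles of degree 2 over GF(2): x**2 + x + 1.
None of them divide f (all give nonzero remainder).
Monic irreducibles of degree 3 over GF(2): x**3 + x + 1, x**3 + x**2 + 1.
None of them divide f (all give nonzero remainder).
No irreducible factor of degree ≤ 3 exists, so f is irreducible over GF(2).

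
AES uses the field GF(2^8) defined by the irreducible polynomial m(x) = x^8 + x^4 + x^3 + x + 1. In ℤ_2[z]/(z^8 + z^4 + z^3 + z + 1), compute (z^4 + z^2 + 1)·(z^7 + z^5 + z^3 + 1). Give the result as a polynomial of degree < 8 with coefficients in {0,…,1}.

z^6 + z^2 + 1

Multiply in ℤ_2[z]: (z^4 + z^2 + 1)·(z^7 + z^5 + z^3 + 1) = z^11 + z^7 + z^4 + z^3 + z^2 + 1.
Reduce using z^8 ≡ z^4 + z^3 + z + 1 (mod z^8 + z^4 + z^3 + z + 1).
Reduced: z^6 + z^2 + 1.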